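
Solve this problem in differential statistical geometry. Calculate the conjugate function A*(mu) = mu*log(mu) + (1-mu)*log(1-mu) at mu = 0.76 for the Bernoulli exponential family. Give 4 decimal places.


Legendre transform for Bernoulli:
A*(mu) = mu*log(mu) + (1-mu)*log(1-mu).
mu = 0.76, 1-mu = 0.24.
mu*log(mu) = 0.76*log(0.76) = -0.208572.
(1-mu)*log(1-mu) = 0.24*log(0.24) = -0.342508.
A* = -0.208572 + -0.342508 = -0.5511

-0.5511


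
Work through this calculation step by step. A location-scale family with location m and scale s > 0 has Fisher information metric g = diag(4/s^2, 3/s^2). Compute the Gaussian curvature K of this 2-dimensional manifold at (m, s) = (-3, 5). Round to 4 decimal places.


The metric has the form g = (A dm^2 + B ds^2)/s^2 with A = 4, B = 3.
Substitute u = sqrt(A/B)*m: g = B*(du^2 + ds^2)/s^2, i.e. B times the
Poincare upper half-plane metric, which has constant Gaussian curvature -1.
Scaling a 2D metric by a constant c divides the Gaussian curvature by c,
so K = -1/B = -1/(3) = -0.3333 everywhere (the point (m, s) = (-3, 5) is irrelevant:
the curvature is constant).
The requested Gaussian curvature is K = -0.3333.

-0.3333


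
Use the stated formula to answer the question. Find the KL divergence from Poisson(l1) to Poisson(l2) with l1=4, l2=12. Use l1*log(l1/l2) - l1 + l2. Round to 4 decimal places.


KL divergence for Poisson:
KL = l1*log(l1/l2) - l1 + l2.
l1 = 4, l2 = 12.
log(4/12) = -1.098612.
l1*log(l1/l2) = 4 * -1.098612 = -4.394449.
KL = -4.394449 - 4 + 12 = 3.6056

3.6056


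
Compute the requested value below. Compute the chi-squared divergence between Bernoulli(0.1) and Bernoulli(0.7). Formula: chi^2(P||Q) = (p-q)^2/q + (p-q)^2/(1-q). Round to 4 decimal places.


Chi-squared divergence between Bernoulli distributions:
chi^2 = (p-q)^2/q + (p-q)^2/(1-q).
p = 0.1, q = 0.7, p-q = -0.6.
(p-q)^2 = 0.36.
term1 = 0.36/0.7 = 0.514286.
term2 = 0.36/0.3 = 1.2.
chi^2 = 0.514286 + 1.2 = 1.7143

1.7143


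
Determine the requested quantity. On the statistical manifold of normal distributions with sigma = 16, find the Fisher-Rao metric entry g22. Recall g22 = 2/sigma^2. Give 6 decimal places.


For the 2-parameter normal family, the Fisher metric has:
  g11 = 1/sigma^2, g22 = 2/sigma^2.
sigma = 16, sigma^2 = 256.
g22 = 0.007813

0.007813


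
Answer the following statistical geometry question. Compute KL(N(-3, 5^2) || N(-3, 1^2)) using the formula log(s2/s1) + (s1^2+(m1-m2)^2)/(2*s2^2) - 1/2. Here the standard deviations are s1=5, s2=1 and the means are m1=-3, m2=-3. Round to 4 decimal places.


KL divergence between normal distributions:
KL = log(s2/s1) + (s1^2 + (m1-m2)^2)/(2*s2^2) - 1/2.
log(1/5) = -1.609438.
(5^2 + (-3--3)^2)/(2*1^2) = (25 + 0)/2 = 12.5.
KL = -1.609438 + 12.5 - 0.5 = 10.3906

10.3906


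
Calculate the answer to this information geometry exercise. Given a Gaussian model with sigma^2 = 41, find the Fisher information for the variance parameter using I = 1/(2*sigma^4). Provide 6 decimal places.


Fisher information for variance: I(sigma^2) = 1/(2*sigma^4).
sigma^2 = 41, so sigma^4 = 1681.
I = 1/(2*1681) = 1/3362 = 0.000297

0.000297


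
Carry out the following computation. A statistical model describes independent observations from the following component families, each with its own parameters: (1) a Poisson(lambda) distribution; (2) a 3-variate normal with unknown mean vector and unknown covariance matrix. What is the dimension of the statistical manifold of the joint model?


The dimension of a statistical manifold equals the number of free
(independent) real parameters of the model. For a product of independent
blocks the parameter counts add.
- Poisson (lambda): 1.
- 3-variate normal: 3 (mean) + 3*4/2 = 6 (symmetric covariance) = 9.
Total = 1 + 9 = 10.
Dimension = 10

10


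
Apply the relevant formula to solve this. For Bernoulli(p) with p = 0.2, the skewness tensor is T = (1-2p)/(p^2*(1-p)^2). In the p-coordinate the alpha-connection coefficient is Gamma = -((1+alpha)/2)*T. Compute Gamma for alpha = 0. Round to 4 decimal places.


Skewness (Amari-Chentsov) tensor: T = (1-2p)/(p^2*(1-p)^2).
p = 0.2, 1-2p = 0.6, p^2 = 0.04, (1-p)^2 = 0.64.
T = 0.6/(0.04 * 0.64) = 23.4375.
In the p-coordinate, Gamma^(alpha) = Gamma^(0) - (alpha/2)*T with Gamma^(0) = (1/2)*g'(p) = -T/2,
so Gamma^(alpha) = -((1+alpha)/2)*T.
alpha = 0, -(1+alpha)/2 = -0.5.
Gamma = -0.5 * 23.4375 = -11.7187

-11.7187


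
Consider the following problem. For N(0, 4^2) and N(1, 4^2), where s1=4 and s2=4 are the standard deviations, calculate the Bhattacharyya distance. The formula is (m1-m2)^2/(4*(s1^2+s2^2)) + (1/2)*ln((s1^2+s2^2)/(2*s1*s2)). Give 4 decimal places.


Bhattacharyya distance between two Gaussians:
DB = (m1-m2)^2/(4*(s1^2+s2^2)) + (1/2)*ln((s1^2+s2^2)/(2*s1*s2)).
(m1-m2)^2 = (-1)^2 = 1.
s1^2+s2^2 = 16 + 16 = 32.
term1 = 1/128 = 0.007812.
term2 = 0.5*ln(32/32.0) = 0.0.
DB = 0.007812 + 0.0 = 0.0078

0.0078


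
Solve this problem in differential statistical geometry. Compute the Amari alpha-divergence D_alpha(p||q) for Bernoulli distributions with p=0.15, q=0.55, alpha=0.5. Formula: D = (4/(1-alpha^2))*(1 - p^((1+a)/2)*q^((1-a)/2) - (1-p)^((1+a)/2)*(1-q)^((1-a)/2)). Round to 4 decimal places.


Amari alpha-divergence:
D = (4/(1-alpha^2))*(1 - p^((1+a)/2)*q^((1-a)/2) - (1-p)^((1+a)/2)*(1-q)^((1-a)/2)).
alpha = 0.5, p = 0.15, q = 0.55.
e1 = (1+alpha)/2 = 0.75, e2 = (1-alpha)/2 = 0.25.
t1 = p^e1 * q^e2 = 0.15^0.75 * 0.55^0.25 = 0.207567.
t2 = (1-p)^e1 * (1-q)^e2 = 0.85^0.75 * 0.45^0.25 = 0.725049.
4/(1-alpha^2) = 5.333333.
D = 5.333333*(1 - 0.207567 - 0.725049) = 0.3594

0.3594


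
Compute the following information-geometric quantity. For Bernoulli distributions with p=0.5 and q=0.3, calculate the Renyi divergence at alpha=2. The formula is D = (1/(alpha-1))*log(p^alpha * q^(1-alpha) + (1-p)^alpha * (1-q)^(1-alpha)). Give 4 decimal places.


Renyi divergence of order alpha between Bernoulli distributions:
D = (1/(alpha-1))*log(p^alpha * q^(1-alpha) + (1-p)^alpha * (1-q)^(1-alpha)).
alpha = 2, p = 0.5, q = 0.3.
p^alpha * q^(1-alpha) = 0.5^2 * 0.3^-1 = 0.833333.
(1-p)^alpha * (1-q)^(1-alpha) = 0.5^2 * 0.7^-1 = 0.357143.
sum = 0.833333 + 0.357143 = 1.190476.
D = (1/1)*log(1.190476) = 0.1744

0.1744


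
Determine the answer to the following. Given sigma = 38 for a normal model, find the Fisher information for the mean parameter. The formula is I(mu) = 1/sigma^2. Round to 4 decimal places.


The Fisher information for the mean of a normal distribution is I(mu) = 1/sigma^2.
sigma = 38, so sigma^2 = 1444.
I(mu) = 1/1444 = 0.0007

0.0007


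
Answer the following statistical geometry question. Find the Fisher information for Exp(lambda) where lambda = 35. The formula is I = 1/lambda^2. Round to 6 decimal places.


Fisher information for exponential: I(lambda) = 1/lambda^2.
lambda = 35, lambda^2 = 1225.
I = 1/1225 = 0.000816

0.000816


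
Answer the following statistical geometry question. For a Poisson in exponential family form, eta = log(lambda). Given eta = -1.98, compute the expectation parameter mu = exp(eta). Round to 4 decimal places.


Expectation parameter for Poisson exponential family:
mu = exp(eta).
eta = -1.98.
mu = exp(-1.98) = 0.1381

0.1381


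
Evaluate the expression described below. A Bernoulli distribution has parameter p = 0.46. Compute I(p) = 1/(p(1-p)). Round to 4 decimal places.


For Bernoulli(p), Fisher information is I(p) = 1/(p*(1-p)).
p = 0.46, 1-p = 0.54.
p*(1-p) = 0.2484.
I(p) = 1/0.2484 = 4.0258

4.0258


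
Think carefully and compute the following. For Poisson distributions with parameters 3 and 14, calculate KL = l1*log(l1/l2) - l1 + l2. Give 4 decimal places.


KL divergence for Poisson:
KL = l1*log(l1/l2) - l1 + l2.
l1 = 3, l2 = 14.
log(3/14) = -1.540445.
l1*log(l1/l2) = 3 * -1.540445 = -4.621335.
KL = -4.621335 - 3 + 14 = 6.3787

6.3787


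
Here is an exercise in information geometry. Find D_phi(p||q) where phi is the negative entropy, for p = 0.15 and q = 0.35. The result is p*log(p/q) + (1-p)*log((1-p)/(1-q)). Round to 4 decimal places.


Bregman divergence with negative entropy generator:
D = p*log(p/q) + (1-p)*log((1-p)/(1-q)).
p = 0.15, q = 0.35.
p*log(p/q) = 0.15*log(0.15/0.35) = -0.127095.
(1-p)*log((1-p)/(1-q)) = 0.85*log(0.85/0.65) = 0.228024.
D = -0.127095 + 0.228024 = 0.1009

0.1009


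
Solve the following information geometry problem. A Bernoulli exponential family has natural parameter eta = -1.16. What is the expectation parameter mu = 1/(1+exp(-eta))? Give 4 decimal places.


Dual coordinate (expectation parameter) for Bernoulli:
mu = 1/(1+exp(-eta)).
eta = -1.16.
exp(-eta) = exp(1.16) = 3.189933.
mu = 1/(1+3.189933) = 0.2387

0.2387


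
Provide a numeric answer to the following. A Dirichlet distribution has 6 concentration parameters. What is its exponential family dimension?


Exponential family dimension calculation:
Dirichlet with 6 components has 6 natural parameters.

6


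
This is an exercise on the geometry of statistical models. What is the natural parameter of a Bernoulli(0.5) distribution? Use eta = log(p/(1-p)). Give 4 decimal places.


Natural parameter for Bernoulli: eta = log(p/(1-p)).
p = 0.5, 1-p = 0.5.
p/(1-p) = 1.0.
eta = log(1.0) = 0.0000

0.0000


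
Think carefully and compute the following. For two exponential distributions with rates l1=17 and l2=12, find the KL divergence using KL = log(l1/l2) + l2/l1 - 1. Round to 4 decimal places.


KL divergence for exponential family:
KL = log(l1/l2) + l2/l1 - 1.
log(17/12) = 0.348307.
12/17 = 0.705882.
KL = 0.348307 + 0.705882 - 1 = 0.0542

0.0542


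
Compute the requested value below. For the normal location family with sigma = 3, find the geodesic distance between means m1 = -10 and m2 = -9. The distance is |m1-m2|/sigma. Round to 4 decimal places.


On the fixed-variance normal subfamily, geodesic distance = |m1-m2|/sigma.
|-10 - -9| = 1.
sigma = 3.
d = 1/3 = 0.3333

0.3333


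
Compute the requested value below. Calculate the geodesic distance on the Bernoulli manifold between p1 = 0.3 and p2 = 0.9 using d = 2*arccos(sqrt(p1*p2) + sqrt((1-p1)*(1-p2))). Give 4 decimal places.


Geodesic distance on Bernoulli manifold:
d(p1,p2) = 2*arccos(sqrt(p1*p2) + sqrt((1-p1)*(1-p2))).
sqrt(p1*p2) = sqrt(0.3*0.9) = 0.519615.
sqrt((1-p1)*(1-p2)) = sqrt(0.7*0.1) = 0.264575.
arg = 0.519615 + 0.264575 = 0.78419.
d = 2*arccos(0.78419) = 1.3388

1.3388


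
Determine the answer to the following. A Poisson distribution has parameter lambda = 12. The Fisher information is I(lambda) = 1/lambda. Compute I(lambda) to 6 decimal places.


Fisher information for Poisson: I(lambda) = 1/lambda.
lambda = 12.
I(lambda) = 1/12 = 0.083333

0.083333


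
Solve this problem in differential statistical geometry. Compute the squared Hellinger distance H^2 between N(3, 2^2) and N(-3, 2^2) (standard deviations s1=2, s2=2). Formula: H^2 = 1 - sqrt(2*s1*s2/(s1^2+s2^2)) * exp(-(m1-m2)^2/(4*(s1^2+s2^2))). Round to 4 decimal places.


Squared Hellinger distance for Gaussians:
H^2 = 1 - sqrt(2*s1*s2/(s1^2+s2^2)) * exp(-(m1-m2)^2/(4*(s1^2+s2^2))).
s1^2 = 4, s2^2 = 4, s1^2+s2^2 = 8.
sqrt(2*2*2/(8)) = 1.0.
(m1-m2)^2 = (6)^2 = 36.
exp(-36/(4*8)) = exp(-1.125) = 0.324652.
H^2 = 1 - 1.0*0.324652 = 0.6753

0.6753


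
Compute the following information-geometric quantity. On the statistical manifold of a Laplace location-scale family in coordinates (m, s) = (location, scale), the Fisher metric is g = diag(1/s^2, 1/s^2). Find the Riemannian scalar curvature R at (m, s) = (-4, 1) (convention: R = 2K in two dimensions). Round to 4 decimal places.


The metric has the form g = (A dm^2 + B ds^2)/s^2 with A = 1, B = 1.
Substitute u = sqrt(A/B)*m: g = B*(du^2 + ds^2)/s^2, i.e. B times the
Poincare upper half-plane metric, which has constant Gaussian curvature -1.
Scaling a 2D metric by a constant c divides the Gaussian curvature by c,
so K = -1/B = -1/(1) = -1.0000 everywhere (the point (m, s) = (-4, 1) is irrelevant:
the curvature is constant).
Scalar curvature in dimension 2: R = 2K = -2/(1) = -2.0000.

-2.0000


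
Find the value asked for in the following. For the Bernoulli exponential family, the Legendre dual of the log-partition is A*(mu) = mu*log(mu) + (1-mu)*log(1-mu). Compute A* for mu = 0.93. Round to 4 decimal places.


Legendre transform for Bernoulli:
A*(mu) = mu*log(mu) + (1-mu)*log(1-mu).
mu = 0.93, 1-mu = 0.07.
mu*log(mu) = 0.93*log(0.93) = -0.067491.
(1-mu)*log(1-mu) = 0.07*log(0.07) = -0.186148.
A* = -0.067491 + -0.186148 = -0.2536

-0.2536


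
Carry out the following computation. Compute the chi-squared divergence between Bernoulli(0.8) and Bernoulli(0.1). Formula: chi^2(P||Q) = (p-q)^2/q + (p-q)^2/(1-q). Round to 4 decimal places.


Chi-squared divergence between Bernoulli distributions:
chi^2 = (p-q)^2/q + (p-q)^2/(1-q).
p = 0.8, q = 0.1, p-q = 0.7.
(p-q)^2 = 0.49.
term1 = 0.49/0.1 = 4.9.
term2 = 0.49/0.9 = 0.544444.
chi^2 = 4.9 + 0.544444 = 5.4444

5.4444


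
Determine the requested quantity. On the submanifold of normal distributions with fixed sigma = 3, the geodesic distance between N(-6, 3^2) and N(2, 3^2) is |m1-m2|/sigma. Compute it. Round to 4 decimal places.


On the fixed-variance normal subfamily, geodesic distance = |m1-m2|/sigma.
|-6 - 2| = 8.
sigma = 3.
d = 8/3 = 2.6667

2.6667


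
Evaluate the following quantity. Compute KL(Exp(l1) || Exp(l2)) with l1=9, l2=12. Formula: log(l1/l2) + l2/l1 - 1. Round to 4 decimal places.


KL divergence for exponential family:
KL = log(l1/l2) + l2/l1 - 1.
log(9/12) = -0.287682.
12/9 = 1.333333.
KL = -0.287682 + 1.333333 - 1 = 0.0457

0.0457


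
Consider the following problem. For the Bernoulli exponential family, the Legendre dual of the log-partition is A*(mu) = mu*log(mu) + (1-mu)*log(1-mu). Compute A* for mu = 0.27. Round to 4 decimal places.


Legendre transform for Bernoulli:
A*(mu) = mu*log(mu) + (1-mu)*log(1-mu).
mu = 0.27, 1-mu = 0.73.
mu*log(mu) = 0.27*log(0.27) = -0.35352.
(1-mu)*log(1-mu) = 0.73*log(0.73) = -0.229739.
A* = -0.35352 + -0.229739 = -0.5833

-0.5833


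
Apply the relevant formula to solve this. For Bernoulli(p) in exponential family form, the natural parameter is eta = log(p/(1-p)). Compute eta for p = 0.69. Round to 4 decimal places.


Natural parameter for Bernoulli: eta = log(p/(1-p)).
p = 0.69, 1-p = 0.31.
p/(1-p) = 2.225806.
eta = log(2.225806) = 0.8001

0.8001


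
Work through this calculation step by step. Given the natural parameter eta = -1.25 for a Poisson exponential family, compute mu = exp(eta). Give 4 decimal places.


Expectation parameter for Poisson exponential family:
mu = exp(eta).
eta = -1.25.
mu = exp(-1.25) = 0.2865

0.2865


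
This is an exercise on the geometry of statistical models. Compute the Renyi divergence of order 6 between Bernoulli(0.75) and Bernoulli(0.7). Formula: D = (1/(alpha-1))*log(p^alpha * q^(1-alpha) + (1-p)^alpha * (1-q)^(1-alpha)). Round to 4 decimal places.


Renyi divergence of order alpha between Bernoulli distributions:
D = (1/(alpha-1))*log(p^alpha * q^(1-alpha) + (1-p)^alpha * (1-q)^(1-alpha)).
alpha = 6, p = 0.75, q = 0.7.
p^alpha * q^(1-alpha) = 0.75^6 * 0.7^-5 = 1.058955.
(1-p)^alpha * (1-q)^(1-alpha) = 0.25^6 * 0.3^-5 = 0.100469.
sum = 1.058955 + 0.100469 = 1.159424.
D = (1/5)*log(1.159424) = 0.0296

0.0296


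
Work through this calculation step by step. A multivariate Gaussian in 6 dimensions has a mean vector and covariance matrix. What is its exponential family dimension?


Exponential family dimension calculation:
For 6-dim MVN: mean has 6 params, covariance has 6*7/2 = 21 unique entries.
Total dim = 6 + 21 = 27.

27


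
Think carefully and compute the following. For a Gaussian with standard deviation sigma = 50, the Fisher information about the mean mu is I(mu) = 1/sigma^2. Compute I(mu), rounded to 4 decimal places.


The Fisher information for the mean of a normal distribution is I(mu) = 1/sigma^2.
sigma = 50, so sigma^2 = 2500.
I(mu) = 1/2500 = 0.0004

0.0004


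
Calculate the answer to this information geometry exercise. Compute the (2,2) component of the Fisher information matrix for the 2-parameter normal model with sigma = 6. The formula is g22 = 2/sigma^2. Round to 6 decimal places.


For the 2-parameter normal family, the Fisher metric has:
  g11 = 1/sigma^2, g22 = 2/sigma^2.
sigma = 6, sigma^2 = 36.
g22 = 0.055556

0.055556


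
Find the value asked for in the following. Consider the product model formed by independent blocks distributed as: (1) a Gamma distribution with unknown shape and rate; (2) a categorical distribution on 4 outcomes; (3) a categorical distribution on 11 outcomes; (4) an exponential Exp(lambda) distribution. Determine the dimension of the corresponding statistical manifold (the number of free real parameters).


The dimension of a statistical manifold equals the number of free
(independent) real parameters of the model. For a product of independent
blocks the parameter counts add.
- Gamma (shape, rate): 2.
- categorical on 4 outcomes (probabilities sum to 1): 4-1 = 3.
- categorical on 11 outcomes (probabilities sum to 1): 11-1 = 10.
- exponential (lambda): 1.
Total = 2 + 3 + 10 + 1 = 16.
Dimension = 16

16


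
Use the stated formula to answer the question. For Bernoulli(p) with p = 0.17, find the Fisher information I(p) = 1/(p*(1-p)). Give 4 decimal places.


For Bernoulli(p), Fisher information is I(p) = 1/(p*(1-p)).
p = 0.17, 1-p = 0.83.
p*(1-p) = 0.1411.
I(p) = 1/0.1411 = 7.0872

7.0872


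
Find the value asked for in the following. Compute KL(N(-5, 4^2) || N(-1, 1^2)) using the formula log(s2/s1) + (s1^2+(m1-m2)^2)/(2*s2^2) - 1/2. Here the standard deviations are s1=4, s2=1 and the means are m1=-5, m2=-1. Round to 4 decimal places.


KL divergence between normal distributions:
KL = log(s2/s1) + (s1^2 + (m1-m2)^2)/(2*s2^2) - 1/2.
log(1/4) = -1.386294.
(4^2 + (-5--1)^2)/(2*1^2) = (16 + 16)/2 = 16.0.
KL = -1.386294 + 16.0 - 0.5 = 14.1137

14.1137


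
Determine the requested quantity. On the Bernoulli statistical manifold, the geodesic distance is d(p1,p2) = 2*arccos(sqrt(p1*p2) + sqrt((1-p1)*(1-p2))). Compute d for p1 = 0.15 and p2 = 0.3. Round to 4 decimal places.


Geodesic distance on Bernoulli manifold:
d(p1,p2) = 2*arccos(sqrt(p1*p2) + sqrt((1-p1)*(1-p2))).
sqrt(p1*p2) = sqrt(0.15*0.3) = 0.212132.
sqrt((1-p1)*(1-p2)) = sqrt(0.85*0.7) = 0.771362.
arg = 0.212132 + 0.771362 = 0.983494.
d = 2*arccos(0.983494) = 0.3639

0.3639


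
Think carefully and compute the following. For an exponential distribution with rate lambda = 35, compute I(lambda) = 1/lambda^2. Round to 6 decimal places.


Fisher information for exponential: I(lambda) = 1/lambda^2.
lambda = 35, lambda^2 = 1225.
I = 1/1225 = 0.000816

0.000816


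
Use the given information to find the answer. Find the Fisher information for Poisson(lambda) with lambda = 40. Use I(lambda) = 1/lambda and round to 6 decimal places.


Fisher information for Poisson: I(lambda) = 1/lambda.
lambda = 40.
I(lambda) = 1/40 = 0.025000

0.025000


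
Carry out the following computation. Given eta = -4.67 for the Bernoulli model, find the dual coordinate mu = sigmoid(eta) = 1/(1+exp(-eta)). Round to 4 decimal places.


Dual coordinate (expectation parameter) for Bernoulli:
mu = 1/(1+exp(-eta)).
eta = -4.67.
exp(-eta) = exp(4.67) = 106.697742.
mu = 1/(1+106.697742) = 0.0093

0.0093


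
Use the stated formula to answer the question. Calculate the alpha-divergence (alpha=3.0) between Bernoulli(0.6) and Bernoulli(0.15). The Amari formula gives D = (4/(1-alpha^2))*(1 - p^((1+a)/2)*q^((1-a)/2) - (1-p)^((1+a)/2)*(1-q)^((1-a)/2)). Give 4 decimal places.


Amari alpha-divergence:
D = (4/(1-alpha^2))*(1 - p^((1+a)/2)*q^((1-a)/2) - (1-p)^((1+a)/2)*(1-q)^((1-a)/2)).
alpha = 3.0, p = 0.6, q = 0.15.
e1 = (1+alpha)/2 = 2.0, e2 = (1-alpha)/2 = -1.0.
t1 = p^e1 * q^e2 = 0.6^2.0 * 0.15^-1.0 = 2.4.
t2 = (1-p)^e1 * (1-q)^e2 = 0.4^2.0 * 0.85^-1.0 = 0.188235.
4/(1-alpha^2) = -0.5.
D = -0.5*(1 - 2.4 - 0.188235) = 0.7941

0.7941


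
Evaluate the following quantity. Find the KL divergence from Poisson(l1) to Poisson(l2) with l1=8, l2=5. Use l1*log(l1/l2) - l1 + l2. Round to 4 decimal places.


KL divergence for Poisson:
KL = l1*log(l1/l2) - l1 + l2.
l1 = 8, l2 = 5.
log(8/5) = 0.470004.
l1*log(l1/l2) = 8 * 0.470004 = 3.760029.
KL = 3.760029 - 8 + 5 = 0.7600

0.7600


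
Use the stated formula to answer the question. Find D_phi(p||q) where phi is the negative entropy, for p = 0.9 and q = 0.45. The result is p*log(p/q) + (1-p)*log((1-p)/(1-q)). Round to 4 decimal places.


Bregman divergence with negative entropy generator:
D = p*log(p/q) + (1-p)*log((1-p)/(1-q)).
p = 0.9, q = 0.45.
p*log(p/q) = 0.9*log(0.9/0.45) = 0.623832.
(1-p)*log((1-p)/(1-q)) = 0.1*log(0.1/0.55) = -0.170475.
D = 0.623832 + -0.170475 = 0.4534

0.4534


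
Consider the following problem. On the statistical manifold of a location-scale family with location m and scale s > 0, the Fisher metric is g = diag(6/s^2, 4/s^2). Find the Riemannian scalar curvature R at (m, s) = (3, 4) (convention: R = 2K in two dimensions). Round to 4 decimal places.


The metric has the form g = (A dm^2 + B ds^2)/s^2 with A = 6, B = 4.
Substitute u = sqrt(A/B)*m: g = B*(du^2 + ds^2)/s^2, i.e. B times the
Poincare upper half-plane metric, which has constant Gaussian curvature -1.
Scaling a 2D metric by a constant c divides the Gaussian curvature by c,
so K = -1/B = -1/(4) = -0.2500 everywhere (the point (m, s) = (3, 4) is irrelevant:
the curvature is constant).
Scalar curvature in dimension 2: R = 2K = -2/(4) = -0.5000.

-0.5000


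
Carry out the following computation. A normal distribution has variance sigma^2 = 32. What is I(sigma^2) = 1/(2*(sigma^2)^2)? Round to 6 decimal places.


Fisher information for variance: I(sigma^2) = 1/(2*sigma^4).
sigma^2 = 32, so sigma^4 = 1024.
I = 1/(2*1024) = 1/2048 = 0.000488

0.000488


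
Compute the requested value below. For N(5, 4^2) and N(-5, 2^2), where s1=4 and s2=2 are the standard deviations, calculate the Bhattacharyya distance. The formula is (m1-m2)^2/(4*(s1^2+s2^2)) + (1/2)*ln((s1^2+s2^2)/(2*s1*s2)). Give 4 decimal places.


Bhattacharyya distance between two Gaussians:
DB = (m1-m2)^2/(4*(s1^2+s2^2)) + (1/2)*ln((s1^2+s2^2)/(2*s1*s2)).
(m1-m2)^2 = (10)^2 = 100.
s1^2+s2^2 = 16 + 4 = 20.
term1 = 100/80 = 1.25.
term2 = 0.5*ln(20/16.0) = 0.111572.
DB = 1.25 + 0.111572 = 1.3616

1.3616


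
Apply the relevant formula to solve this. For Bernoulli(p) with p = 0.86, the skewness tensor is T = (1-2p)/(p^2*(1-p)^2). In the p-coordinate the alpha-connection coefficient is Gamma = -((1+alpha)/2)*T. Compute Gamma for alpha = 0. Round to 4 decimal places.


Skewness (Amari-Chentsov) tensor: T = (1-2p)/(p^2*(1-p)^2).
p = 0.86, 1-2p = -0.72, p^2 = 0.7396, (1-p)^2 = 0.0196.
T = -0.72/(0.7396 * 0.0196) = -49.668326.
In the p-coordinate, Gamma^(alpha) = Gamma^(0) - (alpha/2)*T with Gamma^(0) = (1/2)*g'(p) = -T/2,
so Gamma^(alpha) = -((1+alpha)/2)*T.
alpha = 0, -(1+alpha)/2 = -0.5.
Gamma = -0.5 * -49.668326 = 24.8342

24.8342


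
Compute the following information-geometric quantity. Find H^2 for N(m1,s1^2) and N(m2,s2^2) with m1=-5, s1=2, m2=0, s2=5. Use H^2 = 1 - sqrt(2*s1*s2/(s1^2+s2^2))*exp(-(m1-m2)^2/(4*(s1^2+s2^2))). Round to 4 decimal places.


Squared Hellinger distance for Gaussians:
H^2 = 1 - sqrt(2*s1*s2/(s1^2+s2^2)) * exp(-(m1-m2)^2/(4*(s1^2+s2^2))).
s1^2 = 4, s2^2 = 25, s1^2+s2^2 = 29.
sqrt(2*2*5/(29)) = 0.830455.
(m1-m2)^2 = (-5)^2 = 25.
exp(-25/(4*29)) = exp(-0.215517) = 0.806124.
H^2 = 1 - 0.830455*0.806124 = 0.3306

0.3306


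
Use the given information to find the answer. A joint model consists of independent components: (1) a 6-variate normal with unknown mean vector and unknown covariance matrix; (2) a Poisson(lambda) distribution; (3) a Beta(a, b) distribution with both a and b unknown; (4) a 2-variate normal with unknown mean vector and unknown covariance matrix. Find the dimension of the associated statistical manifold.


The dimension of a statistical manifold equals the number of free
(independent) real parameters of the model. For a product of independent
blocks the parameter counts add.
- 6-variate normal: 6 (mean) + 6*7/2 = 21 (symmetric covariance) = 27.
- Poisson (lambda): 1.
- Beta (a, b): 2.
- 2-variate normal: 2 (mean) + 2*3/2 = 3 (symmetric covariance) = 5.
Total = 27 + 1 + 2 + 5 = 35.
Dimension = 35

35


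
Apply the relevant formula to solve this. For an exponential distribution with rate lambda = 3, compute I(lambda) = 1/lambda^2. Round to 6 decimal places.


Fisher information for exponential: I(lambda) = 1/lambda^2.
lambda = 3, lambda^2 = 9.
I = 1/9 = 0.111111

0.111111


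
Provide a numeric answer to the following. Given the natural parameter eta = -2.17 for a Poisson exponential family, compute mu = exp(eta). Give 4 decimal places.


Expectation parameter for Poisson exponential family:
mu = exp(eta).
eta = -2.17.
mu = exp(-2.17) = 0.1142

0.1142


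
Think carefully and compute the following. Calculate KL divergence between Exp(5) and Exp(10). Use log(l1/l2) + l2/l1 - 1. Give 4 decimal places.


KL divergence for exponential family:
KL = log(l1/l2) + l2/l1 - 1.
log(5/10) = -0.693147.
10/5 = 2.0.
KL = -0.693147 + 2.0 - 1 = 0.3069

0.3069


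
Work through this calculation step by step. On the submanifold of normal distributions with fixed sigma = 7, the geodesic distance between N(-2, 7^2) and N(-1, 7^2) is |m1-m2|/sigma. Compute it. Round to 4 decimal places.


On the fixed-variance normal subfamily, geodesic distance = |m1-m2|/sigma.
|-2 - -1| = 1.
sigma = 7.
d = 1/7 = 0.1429

0.1429


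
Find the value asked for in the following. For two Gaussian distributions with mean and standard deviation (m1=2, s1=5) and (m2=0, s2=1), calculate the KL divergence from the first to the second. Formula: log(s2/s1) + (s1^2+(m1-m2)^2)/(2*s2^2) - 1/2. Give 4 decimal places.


KL divergence between normal distributions:
KL = log(s2/s1) + (s1^2 + (m1-m2)^2)/(2*s2^2) - 1/2.
log(1/5) = -1.609438.
(5^2 + (2-0)^2)/(2*1^2) = (25 + 4)/2 = 14.5.
KL = -1.609438 + 14.5 - 0.5 = 12.3906

12.3906


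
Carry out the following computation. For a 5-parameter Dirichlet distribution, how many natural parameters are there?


Exponential family dimension calculation:
Dirichlet with 5 components has 5 natural parameters.

5


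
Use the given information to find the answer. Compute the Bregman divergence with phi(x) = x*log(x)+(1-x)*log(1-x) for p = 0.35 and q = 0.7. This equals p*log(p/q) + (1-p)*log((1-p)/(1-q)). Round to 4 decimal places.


Bregman divergence with negative entropy generator:
D = p*log(p/q) + (1-p)*log((1-p)/(1-q)).
p = 0.35, q = 0.7.
p*log(p/q) = 0.35*log(0.35/0.7) = -0.242602.
(1-p)*log((1-p)/(1-q)) = 0.65*log(0.65/0.3) = 0.502573.
D = -0.242602 + 0.502573 = 0.2600

0.2600


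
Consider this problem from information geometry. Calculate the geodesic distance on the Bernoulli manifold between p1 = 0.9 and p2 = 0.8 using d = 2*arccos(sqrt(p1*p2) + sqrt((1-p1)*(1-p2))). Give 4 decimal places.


Geodesic distance on Bernoulli manifold:
d(p1,p2) = 2*arccos(sqrt(p1*p2) + sqrt((1-p1)*(1-p2))).
sqrt(p1*p2) = sqrt(0.9*0.8) = 0.848528.
sqrt((1-p1)*(1-p2)) = sqrt(0.1*0.2) = 0.141421.
arg = 0.848528 + 0.141421 = 0.989949.
d = 2*arccos(0.989949) = 0.2838

0.2838


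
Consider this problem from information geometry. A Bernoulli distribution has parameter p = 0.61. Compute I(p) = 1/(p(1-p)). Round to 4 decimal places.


For Bernoulli(p), Fisher information is I(p) = 1/(p*(1-p)).
p = 0.61, 1-p = 0.39.
p*(1-p) = 0.2379.
I(p) = 1/0.2379 = 4.2034

4.2034


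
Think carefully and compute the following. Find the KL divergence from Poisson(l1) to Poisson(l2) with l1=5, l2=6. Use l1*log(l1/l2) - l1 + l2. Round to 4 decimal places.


KL divergence for Poisson:
KL = l1*log(l1/l2) - l1 + l2.
l1 = 5, l2 = 6.
log(5/6) = -0.182322.
l1*log(l1/l2) = 5 * -0.182322 = -0.911608.
KL = -0.911608 - 5 + 6 = 0.0884

0.0884


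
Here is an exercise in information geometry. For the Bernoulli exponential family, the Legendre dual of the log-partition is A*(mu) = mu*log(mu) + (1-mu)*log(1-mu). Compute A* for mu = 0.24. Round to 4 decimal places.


Legendre transform for Bernoulli:
A*(mu) = mu*log(mu) + (1-mu)*log(1-mu).
mu = 0.24, 1-mu = 0.76.
mu*log(mu) = 0.24*log(0.24) = -0.342508.
(1-mu)*log(1-mu) = 0.76*log(0.76) = -0.208572.
A* = -0.342508 + -0.208572 = -0.5511

-0.5511


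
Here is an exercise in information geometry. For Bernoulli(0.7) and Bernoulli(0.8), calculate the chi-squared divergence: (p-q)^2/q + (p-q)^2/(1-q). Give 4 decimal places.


Chi-squared divergence between Bernoulli distributions:
chi^2 = (p-q)^2/q + (p-q)^2/(1-q).
p = 0.7, q = 0.8, p-q = -0.1.
(p-q)^2 = 0.01.
term1 = 0.01/0.8 = 0.0125.
term2 = 0.01/0.2 = 0.05.
chi^2 = 0.0125 + 0.05 = 0.0625

0.0625


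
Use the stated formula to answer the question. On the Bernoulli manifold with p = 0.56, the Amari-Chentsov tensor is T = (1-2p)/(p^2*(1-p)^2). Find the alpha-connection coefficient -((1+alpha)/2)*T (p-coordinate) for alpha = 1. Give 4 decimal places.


Skewness (Amari-Chentsov) tensor: T = (1-2p)/(p^2*(1-p)^2).
p = 0.56, 1-2p = -0.12, p^2 = 0.3136, (1-p)^2 = 0.1936.
T = -0.12/(0.3136 * 0.1936) = -1.976514.
In the p-coordinate, Gamma^(alpha) = Gamma^(0) - (alpha/2)*T with Gamma^(0) = (1/2)*g'(p) = -T/2,
so Gamma^(alpha) = -((1+alpha)/2)*T.
alpha = 1, -(1+alpha)/2 = -1.0.
Gamma = -1.0 * -1.976514 = 1.9765

1.9765


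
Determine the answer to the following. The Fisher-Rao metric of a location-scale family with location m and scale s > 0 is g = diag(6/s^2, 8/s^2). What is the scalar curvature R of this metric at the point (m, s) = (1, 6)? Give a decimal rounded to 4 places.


The metric has the form g = (A dm^2 + B ds^2)/s^2 with A = 6, B = 8.
Substitute u = sqrt(A/B)*m: g = B*(du^2 + ds^2)/s^2, i.e. B times the
Poincare upper half-plane metric, which has constant Gaussian curvature -1.
Scaling a 2D metric by a constant c divides the Gaussian curvature by c,
so K = -1/B = -1/(8) = -0.1250 everywhere (the point (m, s) = (1, 6) is irrelevant:
the curvature is constant).
Scalar curvature in dimension 2: R = 2K = -2/(8) = -0.2500.

-0.2500


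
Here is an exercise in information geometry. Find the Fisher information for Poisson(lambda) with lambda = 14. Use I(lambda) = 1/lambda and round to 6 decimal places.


Fisher information for Poisson: I(lambda) = 1/lambda.
lambda = 14.
I(lambda) = 1/14 = 0.071429

0.071429


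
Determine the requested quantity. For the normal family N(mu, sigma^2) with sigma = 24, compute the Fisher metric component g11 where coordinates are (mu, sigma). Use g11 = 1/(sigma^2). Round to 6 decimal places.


For the 2-parameter normal family, the Fisher metric has:
  g11 = 1/sigma^2, g22 = 2/sigma^2.
sigma = 24, sigma^2 = 576.
g11 = 0.001736

0.001736


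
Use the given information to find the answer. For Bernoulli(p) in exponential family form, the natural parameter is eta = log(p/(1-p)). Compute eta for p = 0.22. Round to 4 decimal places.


Natural parameter for Bernoulli: eta = log(p/(1-p)).
p = 0.22, 1-p = 0.78.
p/(1-p) = 0.282051.
eta = log(0.282051) = -1.2657

-1.2657


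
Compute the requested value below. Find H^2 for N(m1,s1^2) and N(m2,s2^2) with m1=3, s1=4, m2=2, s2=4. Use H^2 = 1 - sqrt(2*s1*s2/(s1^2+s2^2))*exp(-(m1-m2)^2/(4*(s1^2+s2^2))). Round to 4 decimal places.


Squared Hellinger distance for Gaussians:
H^2 = 1 - sqrt(2*s1*s2/(s1^2+s2^2)) * exp(-(m1-m2)^2/(4*(s1^2+s2^2))).
s1^2 = 16, s2^2 = 16, s1^2+s2^2 = 32.
sqrt(2*4*4/(32)) = 1.0.
(m1-m2)^2 = (1)^2 = 1.
exp(-1/(4*32)) = exp(-0.007812) = 0.992218.
H^2 = 1 - 1.0*0.992218 = 0.0078

0.0078


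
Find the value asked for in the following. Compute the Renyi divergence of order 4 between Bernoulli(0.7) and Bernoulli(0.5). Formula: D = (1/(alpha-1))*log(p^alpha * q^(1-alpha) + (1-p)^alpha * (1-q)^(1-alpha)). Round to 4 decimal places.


Renyi divergence of order alpha between Bernoulli distributions:
D = (1/(alpha-1))*log(p^alpha * q^(1-alpha) + (1-p)^alpha * (1-q)^(1-alpha)).
alpha = 4, p = 0.7, q = 0.5.
p^alpha * q^(1-alpha) = 0.7^4 * 0.5^-3 = 1.9208.
(1-p)^alpha * (1-q)^(1-alpha) = 0.3^4 * 0.5^-3 = 0.0648.
sum = 1.9208 + 0.0648 = 1.9856.
D = (1/3)*log(1.9856) = 0.2286

0.2286


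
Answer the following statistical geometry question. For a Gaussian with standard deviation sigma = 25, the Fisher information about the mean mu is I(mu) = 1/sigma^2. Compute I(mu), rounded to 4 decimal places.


The Fisher information for the mean of a normal distribution is I(mu) = 1/sigma^2.
sigma = 25, so sigma^2 = 625.
I(mu) = 1/625 = 0.0016

0.0016


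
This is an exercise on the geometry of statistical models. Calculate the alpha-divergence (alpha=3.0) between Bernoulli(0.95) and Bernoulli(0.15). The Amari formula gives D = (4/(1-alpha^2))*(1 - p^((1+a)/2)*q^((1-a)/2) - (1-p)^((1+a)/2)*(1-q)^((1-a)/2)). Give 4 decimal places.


Amari alpha-divergence:
D = (4/(1-alpha^2))*(1 - p^((1+a)/2)*q^((1-a)/2) - (1-p)^((1+a)/2)*(1-q)^((1-a)/2)).
alpha = 3.0, p = 0.95, q = 0.15.
e1 = (1+alpha)/2 = 2.0, e2 = (1-alpha)/2 = -1.0.
t1 = p^e1 * q^e2 = 0.95^2.0 * 0.15^-1.0 = 6.016667.
t2 = (1-p)^e1 * (1-q)^e2 = 0.05^2.0 * 0.85^-1.0 = 0.002941.
4/(1-alpha^2) = -0.5.
D = -0.5*(1 - 6.016667 - 0.002941) = 2.5098

2.5098


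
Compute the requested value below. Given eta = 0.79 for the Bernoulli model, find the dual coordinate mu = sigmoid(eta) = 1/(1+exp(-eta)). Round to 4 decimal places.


Dual coordinate (expectation parameter) for Bernoulli:
mu = 1/(1+exp(-eta)).
eta = 0.79.
exp(-eta) = exp(-0.79) = 0.453845.
mu = 1/(1+0.453845) = 0.6878

0.6878


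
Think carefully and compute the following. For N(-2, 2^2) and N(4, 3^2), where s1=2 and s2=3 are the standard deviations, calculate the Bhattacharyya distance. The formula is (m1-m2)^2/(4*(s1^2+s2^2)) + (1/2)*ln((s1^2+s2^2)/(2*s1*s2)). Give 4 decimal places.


Bhattacharyya distance between two Gaussians:
DB = (m1-m2)^2/(4*(s1^2+s2^2)) + (1/2)*ln((s1^2+s2^2)/(2*s1*s2)).
(m1-m2)^2 = (-6)^2 = 36.
s1^2+s2^2 = 4 + 9 = 13.
term1 = 36/52 = 0.692308.
term2 = 0.5*ln(13/12.0) = 0.040021.
DB = 0.692308 + 0.040021 = 0.7323

0.7323


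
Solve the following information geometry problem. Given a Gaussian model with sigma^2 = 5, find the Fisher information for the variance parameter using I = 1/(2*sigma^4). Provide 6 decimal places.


Fisher information for variance: I(sigma^2) = 1/(2*sigma^4).
sigma^2 = 5, so sigma^4 = 25.
I = 1/(2*25) = 1/50 = 0.020000

0.020000


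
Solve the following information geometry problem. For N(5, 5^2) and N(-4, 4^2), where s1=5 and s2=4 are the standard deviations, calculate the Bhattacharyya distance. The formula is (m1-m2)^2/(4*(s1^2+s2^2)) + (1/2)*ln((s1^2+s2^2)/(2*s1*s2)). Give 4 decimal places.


Bhattacharyya distance between two Gaussians:
DB = (m1-m2)^2/(4*(s1^2+s2^2)) + (1/2)*ln((s1^2+s2^2)/(2*s1*s2)).
(m1-m2)^2 = (9)^2 = 81.
s1^2+s2^2 = 25 + 16 = 41.
term1 = 81/164 = 0.493902.
term2 = 0.5*ln(41/40.0) = 0.012346.
DB = 0.493902 + 0.012346 = 0.5062

0.5062


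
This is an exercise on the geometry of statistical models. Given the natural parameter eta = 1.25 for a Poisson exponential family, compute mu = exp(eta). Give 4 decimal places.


Expectation parameter for Poisson exponential family:
mu = exp(eta).
eta = 1.25.
mu = exp(1.25) = 3.4903

3.4903


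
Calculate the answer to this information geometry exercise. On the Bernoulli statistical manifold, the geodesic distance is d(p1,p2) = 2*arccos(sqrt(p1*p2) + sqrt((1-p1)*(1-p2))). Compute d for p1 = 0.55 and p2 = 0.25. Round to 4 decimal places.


Geodesic distance on Bernoulli manifold:
d(p1,p2) = 2*arccos(sqrt(p1*p2) + sqrt((1-p1)*(1-p2))).
sqrt(p1*p2) = sqrt(0.55*0.25) = 0.37081.
sqrt((1-p1)*(1-p2)) = sqrt(0.45*0.75) = 0.580948.
arg = 0.37081 + 0.580948 = 0.951757.
d = 2*arccos(0.951757) = 0.6238

0.6238


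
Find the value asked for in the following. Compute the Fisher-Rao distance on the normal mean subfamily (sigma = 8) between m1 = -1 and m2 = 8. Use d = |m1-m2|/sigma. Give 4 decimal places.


On the fixed-variance normal subfamily, geodesic distance = |m1-m2|/sigma.
|-1 - 8| = 9.
sigma = 8.
d = 9/8 = 1.1250

1.1250


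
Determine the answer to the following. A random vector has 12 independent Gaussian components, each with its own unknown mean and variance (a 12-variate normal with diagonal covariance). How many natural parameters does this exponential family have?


Exponential family dimension calculation:
Each univariate normal has two natural parameters (mu/sigma^2 and -1/(2 sigma^2)).
With 12 independent components, dim = 2 * 12 = 24.

24


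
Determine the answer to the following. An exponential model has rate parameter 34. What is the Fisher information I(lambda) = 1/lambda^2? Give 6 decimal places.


Fisher information for exponential: I(lambda) = 1/lambda^2.
lambda = 34, lambda^2 = 1156.
I = 1/1156 = 0.000865

0.000865


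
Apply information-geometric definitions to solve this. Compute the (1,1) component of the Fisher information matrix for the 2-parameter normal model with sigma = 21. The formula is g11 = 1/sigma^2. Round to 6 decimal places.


For the 2-parameter normal family, the Fisher metric has:
  g11 = 1/sigma^2, g22 = 2/sigma^2.
sigma = 21, sigma^2 = 441.
g11 = 0.002268

0.002268


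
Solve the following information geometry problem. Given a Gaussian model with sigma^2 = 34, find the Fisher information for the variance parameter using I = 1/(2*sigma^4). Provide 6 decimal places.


Fisher information for variance: I(sigma^2) = 1/(2*sigma^4).
sigma^2 = 34, so sigma^4 = 1156.
I = 1/(2*1156) = 1/2312 = 0.000433

0.000433


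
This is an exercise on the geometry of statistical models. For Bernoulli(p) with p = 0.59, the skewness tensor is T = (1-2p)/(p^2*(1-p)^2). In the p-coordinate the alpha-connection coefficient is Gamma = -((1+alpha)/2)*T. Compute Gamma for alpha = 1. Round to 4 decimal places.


Skewness (Amari-Chentsov) tensor: T = (1-2p)/(p^2*(1-p)^2).
p = 0.59, 1-2p = -0.18, p^2 = 0.3481, (1-p)^2 = 0.1681.
T = -0.18/(0.3481 * 0.1681) = -3.076102.
In the p-coordinate, Gamma^(alpha) = Gamma^(0) - (alpha/2)*T with Gamma^(0) = (1/2)*g'(p) = -T/2,
so Gamma^(alpha) = -((1+alpha)/2)*T.
alpha = 1, -(1+alpha)/2 = -1.0.
Gamma = -1.0 * -3.076102 = 3.0761

3.0761


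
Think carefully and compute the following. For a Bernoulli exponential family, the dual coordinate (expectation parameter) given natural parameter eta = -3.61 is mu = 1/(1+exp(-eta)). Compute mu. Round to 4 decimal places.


Dual coordinate (expectation parameter) for Bernoulli:
mu = 1/(1+exp(-eta)).
eta = -3.61.
exp(-eta) = exp(3.61) = 36.966053.
mu = 1/(1+36.966053) = 0.0263

0.0263


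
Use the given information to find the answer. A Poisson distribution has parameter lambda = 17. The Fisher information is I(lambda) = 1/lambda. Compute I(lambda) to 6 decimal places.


Fisher information for Poisson: I(lambda) = 1/lambda.
lambda = 17.
I(lambda) = 1/17 = 0.058824

0.058824


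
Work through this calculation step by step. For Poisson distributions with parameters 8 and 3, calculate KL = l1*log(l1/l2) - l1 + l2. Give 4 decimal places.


KL divergence for Poisson:
KL = l1*log(l1/l2) - l1 + l2.
l1 = 8, l2 = 3.
log(8/3) = 0.980829.
l1*log(l1/l2) = 8 * 0.980829 = 7.846634.
KL = 7.846634 - 8 + 3 = 2.8466

2.8466


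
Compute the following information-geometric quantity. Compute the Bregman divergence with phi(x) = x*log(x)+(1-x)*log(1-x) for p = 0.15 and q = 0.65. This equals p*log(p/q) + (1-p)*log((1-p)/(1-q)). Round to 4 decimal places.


Bregman divergence with negative entropy generator:
D = p*log(p/q) + (1-p)*log((1-p)/(1-q)).
p = 0.15, q = 0.65.
p*log(p/q) = 0.15*log(0.15/0.65) = -0.219951.
(1-p)*log((1-p)/(1-q)) = 0.85*log(0.85/0.35) = 0.754208.
D = -0.219951 + 0.754208 = 0.5343

0.5343


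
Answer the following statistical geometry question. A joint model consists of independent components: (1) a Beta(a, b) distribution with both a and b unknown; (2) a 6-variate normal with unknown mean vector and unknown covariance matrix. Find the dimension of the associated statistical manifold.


The dimension of a statistical manifold equals the number of free
(independent) real parameters of the model. For a product of independent
blocks the parameter counts add.
- Beta (a, b): 2.
- 6-variate normal: 6 (mean) + 6*7/2 = 21 (symmetric covariance) = 27.
Total = 2 + 27 = 29.
Dimension = 29

29
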